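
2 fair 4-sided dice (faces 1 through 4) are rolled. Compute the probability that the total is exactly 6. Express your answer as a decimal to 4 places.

There are 4^2 = 16 equally likely outcomes.
The number of ordered 2-tuples from {1,…,4} summing to 6 is 3.
P(sum = 6) = 3/16 ≈ 0.1875.

0.1875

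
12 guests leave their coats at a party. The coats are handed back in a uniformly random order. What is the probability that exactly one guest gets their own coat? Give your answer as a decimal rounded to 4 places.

0.3679

Choose which one is fixed: C(12,1) = 12 ways.
The remaining 11 must have no fixed point: D(11) = 14684570.
P = 12·14684570/479001600 = 1468457/3991680 ≈ 0.3679.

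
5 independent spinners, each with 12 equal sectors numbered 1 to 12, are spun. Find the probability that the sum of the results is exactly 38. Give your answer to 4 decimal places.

There are 12^5 = 248832 equally likely outcomes.
The number of ordered 5-tuples from {1,…,12} summing to 38 is 9945.
P(sum = 38) = 9945/248832 = 1105/27648 ≈ 0.0400.

0.0400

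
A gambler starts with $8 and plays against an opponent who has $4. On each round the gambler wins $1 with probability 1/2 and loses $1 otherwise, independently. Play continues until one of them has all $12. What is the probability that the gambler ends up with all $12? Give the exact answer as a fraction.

With a fair step, P(i) = ½P(i−1) + ½P(i+1) with P(0)=0, P(12)=1 has the linear solution P(i) = i/12.
P(8) = 8/12 = 2/3.

2/3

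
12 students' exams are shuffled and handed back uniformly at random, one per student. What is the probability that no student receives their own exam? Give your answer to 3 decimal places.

This is the derangement probability: permutations of 12 with no fixed point.
D(12) = 12! · (1 − 1/1! + 1/2! − ··· + (−1)^12/12!) = 176214841.
P = 176214841/479001600 = 16019531/43545600 ≈ 0.368.

0.368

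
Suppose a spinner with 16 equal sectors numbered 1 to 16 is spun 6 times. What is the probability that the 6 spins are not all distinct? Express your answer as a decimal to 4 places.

P(all 6 different) = 16/16 · 15/16 · ··· · 11/16 ≈ 0.3437.
P(at least two equal) = 1 − 0.3437 = 0.6563.

0.6563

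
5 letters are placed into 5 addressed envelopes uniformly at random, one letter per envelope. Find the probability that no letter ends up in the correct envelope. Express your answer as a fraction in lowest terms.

This is the derangement probability: permutations of 5 with no fixed point.
D(5) = 5! · (1 − 1/1! + 1/2! − ··· + (−1)^5/5!) = 44.
P = 44/120 = 11/30.

11/30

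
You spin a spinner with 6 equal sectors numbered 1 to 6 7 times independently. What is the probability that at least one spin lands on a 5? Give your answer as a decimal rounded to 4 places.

0.7209

P(no spin lands on a 5) = (5/6)^7 ≈ 0.2791.
P(at least one) = 1 − 0.2791 = 0.7209.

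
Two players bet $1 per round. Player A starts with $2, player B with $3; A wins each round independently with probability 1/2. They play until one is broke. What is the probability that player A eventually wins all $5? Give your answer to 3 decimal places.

With a fair step, P(i) = ½P(i−1) + ½P(i+1) with P(0)=0, P(5)=1 has the linear solution P(i) = i/5.
P(2) = 2/5 ≈ 0.400.

0.400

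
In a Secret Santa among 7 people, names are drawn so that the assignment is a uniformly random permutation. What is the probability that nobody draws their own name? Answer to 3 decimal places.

This is the derangement probability: permutations of 7 with no fixed point.
D(7) = 7! · (1 − 1/1! + 1/2! − ··· + (−1)^7/7!) = 1854.
P = 1854/5040 = 103/280 ≈ 0.368.

0.368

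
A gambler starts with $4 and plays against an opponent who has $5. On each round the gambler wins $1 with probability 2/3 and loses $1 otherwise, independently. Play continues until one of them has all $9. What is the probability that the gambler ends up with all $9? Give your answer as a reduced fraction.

Let r = q/p = (1/3)/(2/3) = 1/2. The recurrence P(i) = p·P(i+1) + q·P(i−1) with P(0)=0, P(9)=1 gives P(i) = (1 − r^i)/(1 − r^9).
P(4) = (1 − (1/2)^4) / (1 − (1/2)^9) = 480/511.

480/511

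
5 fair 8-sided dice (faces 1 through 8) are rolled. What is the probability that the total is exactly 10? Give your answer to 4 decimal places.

There are 8^5 = 32768 equally likely outcomes.
The number of ordered 5-tuples from {1,…,8} summing to 10 is 126.
P(sum = 10) = 126/32768 = 63/16384 ≈ 0.0038.

0.0038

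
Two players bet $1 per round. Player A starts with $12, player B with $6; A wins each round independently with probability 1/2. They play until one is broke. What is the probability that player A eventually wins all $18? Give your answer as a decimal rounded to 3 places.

0.667

With a fair step, P(i) = ½P(i−1) + ½P(i+1) with P(0)=0, P(18)=1 has the linear solution P(i) = i/18.
P(12) = 12/18 = 2/3 ≈ 0.667.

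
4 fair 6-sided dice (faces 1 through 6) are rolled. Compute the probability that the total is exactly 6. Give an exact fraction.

There are 6^4 = 1296 equally likely outcomes.
The number of ordered 4-tuples from {1,…,6} summing to 6 is 10.
P(sum = 6) = 10/1296 = 5/648.

5/648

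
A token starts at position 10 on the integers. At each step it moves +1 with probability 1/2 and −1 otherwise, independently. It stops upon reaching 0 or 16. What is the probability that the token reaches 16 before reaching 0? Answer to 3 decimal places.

With a fair step, P(i) = ½P(i−1) + ½P(i+1) with P(0)=0, P(16)=1 has the linear solution P(i) = i/16.
P(10) = 10/16 = 5/8 ≈ 0.625.

0.625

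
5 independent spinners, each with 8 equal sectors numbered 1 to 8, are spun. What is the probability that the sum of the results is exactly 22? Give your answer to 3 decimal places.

There are 8^5 = 32768 equally likely outcomes.
The number of ordered 5-tuples from {1,…,8} summing to 22 is 2460.
P(sum = 22) = 2460/32768 = 615/8192 ≈ 0.075.

0.075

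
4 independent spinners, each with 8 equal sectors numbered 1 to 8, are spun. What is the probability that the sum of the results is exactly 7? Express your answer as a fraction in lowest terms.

There are 8^4 = 4096 equally likely outcomes.
The number of ordered 4-tuples from {1,…,8} summing to 7 is 20.
P(sum = 7) = 20/4096 = 5/1024.

5/1024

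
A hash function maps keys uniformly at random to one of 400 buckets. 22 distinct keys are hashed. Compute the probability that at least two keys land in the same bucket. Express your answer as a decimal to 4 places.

0.4446

It's easier to compute the probability that all 22 are distinct.
P(all distinct) = 400/400 · 399/400 · ··· · 379/400 ≈ 0.5554.
So the probability of at least one match is 1 − 0.5554 = 0.4446.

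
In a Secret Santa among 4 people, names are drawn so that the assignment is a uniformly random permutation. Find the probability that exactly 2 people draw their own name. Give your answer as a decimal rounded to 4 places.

0.2500

Choose which 2 of the 4 are fixed: C(4,2) = 6 ways.
The remaining 2 must have no fixed point: D(2) = 1.
P = 6·1/24 = 1/4 ≈ 0.2500.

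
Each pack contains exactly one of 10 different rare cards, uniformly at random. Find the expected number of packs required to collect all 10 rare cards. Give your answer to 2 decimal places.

29.29

After i distinct types are collected, each trial gives a new one with probability (10−i)/10, so the expected wait for the next new type is 10/(10−i).
E = 10/10 + 10/9 + 10/8 + 10/7 + 10/6 + 10/5 + 10/4 + 10/3 + 10/2 + 10/1 = 7381/252 ≈ 29.29.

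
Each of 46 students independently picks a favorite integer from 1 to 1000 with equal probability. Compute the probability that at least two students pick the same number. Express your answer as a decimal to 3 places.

It's easier to compute the probability that all 46 are distinct.
P(all distinct) = 1000/1000 · 999/1000 · ··· · 955/1000 ≈ 0.350.
So the probability of at least one match is 1 − 0.350 = 0.650.

0.650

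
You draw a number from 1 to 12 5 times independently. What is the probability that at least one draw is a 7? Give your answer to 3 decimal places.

P(no draw is a 7) = (11/12)^5 ≈ 0.647.
P(at least one) = 1 − 0.647 = 0.353.

0.353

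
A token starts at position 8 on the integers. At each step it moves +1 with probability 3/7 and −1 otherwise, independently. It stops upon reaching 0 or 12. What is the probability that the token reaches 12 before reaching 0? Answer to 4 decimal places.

Let r = q/p = (4/7)/(3/7) = 4/3. The recurrence P(i) = p·P(i+1) + q·P(i−1) with P(0)=0, P(12)=1 gives P(i) = (1 − r^i)/(1 − r^12).
P(8) = (1 − (4/3)^8) / (1 − (4/3)^12) = 27297/92833 ≈ 0.2940.

0.2940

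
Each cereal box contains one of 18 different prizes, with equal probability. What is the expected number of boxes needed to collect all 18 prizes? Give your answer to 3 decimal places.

After i distinct types are collected, each trial gives a new one with probability (18−i)/18, so the expected wait for the next new type is 18/(18−i).
E = 18/18 + 18/17 + 18/16 + 18/15 + 18/14 + 18/13 + 18/12 + 18/11 + 18/10 + 18/9 + 18/8 + 18/7 + 18/6 + 18/5 + 18/4 + 18/3 + 18/2 + 18/1 = 42822903/680680 ≈ 62.912.

62.912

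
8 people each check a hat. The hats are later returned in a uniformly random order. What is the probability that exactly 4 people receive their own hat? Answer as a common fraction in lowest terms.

1/64

Choose which 4 of the 8 are fixed: C(8,4) = 70 ways.
The remaining 4 must have no fixed point: D(4) = 9.
P = 70·9/40320 = 1/64.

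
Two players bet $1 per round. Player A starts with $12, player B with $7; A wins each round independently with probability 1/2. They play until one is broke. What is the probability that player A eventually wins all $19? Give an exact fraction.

12/19

With a fair step, P(i) = ½P(i−1) + ½P(i+1) with P(0)=0, P(19)=1 has the linear solution P(i) = i/19.
P(12) = 12/19.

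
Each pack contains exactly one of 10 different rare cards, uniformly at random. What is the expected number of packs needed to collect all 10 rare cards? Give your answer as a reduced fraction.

After i distinct types are collected, each trial gives a new one with probability (10−i)/10, so the expected wait for the next new type is 10/(10−i).
E = 10/10 + 10/9 + 10/8 + 10/7 + 10/6 + 10/5 + 10/4 + 10/3 + 10/2 + 10/1 = 7381/252.

7381/252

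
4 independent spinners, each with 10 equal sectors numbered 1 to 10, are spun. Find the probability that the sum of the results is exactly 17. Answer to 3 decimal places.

0.048

There are 10^4 = 10000 equally likely outcomes.
The number of ordered 4-tuples from {1,…,10} summing to 17 is 480.
P(sum = 17) = 480/10000 = 6/125 ≈ 0.048.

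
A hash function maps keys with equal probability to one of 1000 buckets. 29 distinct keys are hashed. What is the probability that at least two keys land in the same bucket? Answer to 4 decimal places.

0.3363

It's easier to compute the probability that all 29 are distinct.
P(all distinct) = 1000/1000 · 999/1000 · ··· · 972/1000 ≈ 0.6637.
So the probability of at least one match is 1 − 0.6637 = 0.3363.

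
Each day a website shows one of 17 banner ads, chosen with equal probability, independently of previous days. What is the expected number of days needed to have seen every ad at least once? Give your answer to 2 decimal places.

After i distinct types are collected, each trial gives a new one with probability (17−i)/17, so the expected wait for the next new type is 17/(17−i).
E = 17/17 + 17/16 + 17/15 + 17/14 + 17/13 + 17/12 + 17/11 + 17/10 + 17/9 + 17/8 + 17/7 + 17/6 + 17/5 + 17/4 + 17/3 + 17/2 + 17/1 = 42142223/720720 ≈ 58.47.

58.47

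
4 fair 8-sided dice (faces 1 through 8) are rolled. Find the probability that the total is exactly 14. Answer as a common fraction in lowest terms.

123/2048

There are 8^4 = 4096 equally likely outcomes.
The number of ordered 4-tuples from {1,…,8} summing to 14 is 246.
P(sum = 14) = 246/4096 = 123/2048.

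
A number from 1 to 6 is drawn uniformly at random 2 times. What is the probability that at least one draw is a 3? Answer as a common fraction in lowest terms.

P(no draw is a 3) = (5/6)^2 = 25/36.
P(at least one) = 1 − 25/36 = 11/36.

11/36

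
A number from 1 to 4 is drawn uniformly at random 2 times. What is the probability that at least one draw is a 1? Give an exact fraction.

7/16

P(no draw is a 1) = (3/4)^2 = 9/16.
P(at least one) = 1 − 9/16 = 7/16.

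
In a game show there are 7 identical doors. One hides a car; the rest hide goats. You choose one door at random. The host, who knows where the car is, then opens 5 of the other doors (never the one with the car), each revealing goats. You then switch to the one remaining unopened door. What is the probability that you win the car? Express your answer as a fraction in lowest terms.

6/7

Your original door holds the car with probability 1/7, so the other 6 collectively hold it with probability 6/7.
The host can always find 5 empty doors to open, so the reveals don't change that 6/7; it is now spread over the 1 remaining unopened door.
P(win by switching) = (6/7) · (1/1) = 6/7.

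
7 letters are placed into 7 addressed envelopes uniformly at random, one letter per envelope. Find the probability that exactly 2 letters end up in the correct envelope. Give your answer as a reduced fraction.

11/60

Choose which 2 of the 7 are fixed: C(7,2) = 21 ways.
The remaining 5 must have no fixed point: D(5) = 44.
P = 21·44/5040 = 11/60.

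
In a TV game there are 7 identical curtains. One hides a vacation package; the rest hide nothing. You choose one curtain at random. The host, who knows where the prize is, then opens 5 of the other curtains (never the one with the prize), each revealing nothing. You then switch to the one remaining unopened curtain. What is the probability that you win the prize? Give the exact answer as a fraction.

Your original curtain holds the prize with probability 1/7, so the other 6 collectively hold it with probability 6/7.
The host can always find 5 empty curtains to open, so the reveals don't change that 6/7; it is now spread over the 1 remaining unopened curtain.
P(win by switching) = (6/7) · (1/1) = 6/7.

6/7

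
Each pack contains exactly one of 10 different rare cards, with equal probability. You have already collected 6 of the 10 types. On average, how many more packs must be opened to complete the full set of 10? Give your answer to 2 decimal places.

20.83

Starting from 6 distinct types, each trial gives a new one with probability (10−i)/10 when i types are held, so the wait for the next new type is 10/(10−i).
E = 10/4 + 10/3 + 10/2 + 10/1 = 125/6 ≈ 20.83.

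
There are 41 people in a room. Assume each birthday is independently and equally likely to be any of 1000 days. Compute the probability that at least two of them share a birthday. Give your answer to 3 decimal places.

It's easier to compute the probability that all 41 are distinct.
P(all distinct) = 1000/1000 · 999/1000 · ··· · 960/1000 ≈ 0.435.
So the probability of at least one match is 1 − 0.435 = 0.565.

0.565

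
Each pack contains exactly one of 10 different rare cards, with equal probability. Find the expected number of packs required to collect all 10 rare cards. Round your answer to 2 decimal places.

29.29

After i distinct types are collected, each trial gives a new one with probability (10−i)/10, so the expected wait for the next new type is 10/(10−i).
E = 10/10 + 10/9 + 10/8 + 10/7 + 10/6 + 10/5 + 10/4 + 10/3 + 10/2 + 10/1 = 7381/252 ≈ 29.29.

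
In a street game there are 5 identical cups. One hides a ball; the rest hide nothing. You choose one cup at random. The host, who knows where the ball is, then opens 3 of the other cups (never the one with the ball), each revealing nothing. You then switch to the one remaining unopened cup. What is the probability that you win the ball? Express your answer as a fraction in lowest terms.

Your original cup holds the ball with probability 1/5, so the other 4 collectively hold it with probability 4/5.
The host can always find 3 empty cups to open, so the reveals don't change that 4/5; it is now spread over the 1 remaining unopened cup.
P(win by switching) = (4/5) · (1/1) = 4/5.

4/5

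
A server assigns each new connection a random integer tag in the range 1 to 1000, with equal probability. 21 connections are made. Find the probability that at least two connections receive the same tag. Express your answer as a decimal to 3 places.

It's easier to compute the probability that all 21 are distinct.
P(all distinct) = 1000/1000 · 999/1000 · ··· · 980/1000 ≈ 0.809.
So the probability of at least one match is 1 − 0.809 = 0.191.

0.191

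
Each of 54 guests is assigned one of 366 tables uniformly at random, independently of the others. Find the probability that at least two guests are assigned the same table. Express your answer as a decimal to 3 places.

0.984

It's easier to compute the probability that all 54 are distinct.
P(all distinct) = 366/366 · 365/366 · ··· · 313/366 ≈ 0.016.
So the probability of at least one match is 1 − 0.016 = 0.984.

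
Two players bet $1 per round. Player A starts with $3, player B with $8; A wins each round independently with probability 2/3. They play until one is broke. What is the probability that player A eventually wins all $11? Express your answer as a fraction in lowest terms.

1792/2047

Let r = q/p = (1/3)/(2/3) = 1/2. The recurrence P(i) = p·P(i+1) + q·P(i−1) with P(0)=0, P(11)=1 gives P(i) = (1 − r^i)/(1 − r^11).
P(3) = (1 − (1/2)^3) / (1 − (1/2)^11) = 1792/2047.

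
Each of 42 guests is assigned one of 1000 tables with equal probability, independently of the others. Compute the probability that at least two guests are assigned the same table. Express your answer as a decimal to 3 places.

0.582

It's easier to compute the probability that all 42 are distinct.
P(all distinct) = 1000/1000 · 999/1000 · ··· · 959/1000 ≈ 0.418.
So the probability of at least one match is 1 − 0.418 = 0.582.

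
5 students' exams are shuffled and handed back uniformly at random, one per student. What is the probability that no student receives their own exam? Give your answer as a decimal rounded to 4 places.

0.3667

This is the derangement probability: permutations of 5 with no fixed point.
D(5) = 5! · (1 − 1/1! + 1/2! − ··· + (−1)^5/5!) = 44.
P = 44/120 = 11/30 ≈ 0.3667.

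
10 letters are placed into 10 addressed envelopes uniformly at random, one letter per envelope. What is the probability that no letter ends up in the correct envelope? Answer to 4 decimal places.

This is the derangement probability: permutations of 10 with no fixed point.
D(10) = 10! · (1 − 1/1! + 1/2! − ··· + (−1)^10/10!) = 1334961.
P = 1334961/3628800 = 16481/44800 ≈ 0.3679.

0.3679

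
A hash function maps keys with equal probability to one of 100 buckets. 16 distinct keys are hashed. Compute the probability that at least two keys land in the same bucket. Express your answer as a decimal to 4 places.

0.7184

It's easier to compute the probability that all 16 are distinct.
P(all distinct) = 100/100 · 99/100 · ··· · 85/100 ≈ 0.2816.
So the probability of at least one match is 1 − 0.2816 = 0.7184.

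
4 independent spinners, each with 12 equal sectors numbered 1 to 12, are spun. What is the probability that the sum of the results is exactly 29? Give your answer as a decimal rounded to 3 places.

There are 12^4 = 20736 equally likely outcomes.
The number of ordered 4-tuples from {1,…,12} summing to 29 is 1060.
P(sum = 29) = 1060/20736 = 265/5184 ≈ 0.051.

0.051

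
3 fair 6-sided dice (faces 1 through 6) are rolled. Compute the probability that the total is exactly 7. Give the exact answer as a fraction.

5/72

There are 6^3 = 216 equally likely outcomes.
The number of ordered 3-tuples from {1,…,6} summing to 7 is 15.
P(sum = 7) = 15/216 = 5/72.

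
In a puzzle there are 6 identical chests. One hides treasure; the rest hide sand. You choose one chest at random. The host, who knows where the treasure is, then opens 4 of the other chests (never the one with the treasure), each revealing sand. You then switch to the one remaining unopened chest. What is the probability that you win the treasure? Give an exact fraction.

5/6

Your original chest holds the treasure with probability 1/6, so the other 5 collectively hold it with probability 5/6.
The host can always find 4 empty chests to open, so the reveals don't change that 5/6; it is now spread over the 1 remaining unopened chest.
P(win by switching) = (5/6) · (1/1) = 5/6.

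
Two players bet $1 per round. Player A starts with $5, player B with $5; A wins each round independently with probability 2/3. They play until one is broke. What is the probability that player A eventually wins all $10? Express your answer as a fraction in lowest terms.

Let r = q/p = (1/3)/(2/3) = 1/2. The recurrence P(i) = p·P(i+1) + q·P(i−1) with P(0)=0, P(10)=1 gives P(i) = (1 − r^i)/(1 − r^10).
P(5) = (1 − (1/2)^5) / (1 − (1/2)^10) = 32/33.

32/33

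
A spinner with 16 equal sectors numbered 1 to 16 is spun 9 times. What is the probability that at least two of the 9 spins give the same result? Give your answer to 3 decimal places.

P(all 9 different) = 16/16 · 15/16 · ··· · 8/16 ≈ 0.060.
P(at least two equal) = 1 − 0.060 = 0.940.

0.940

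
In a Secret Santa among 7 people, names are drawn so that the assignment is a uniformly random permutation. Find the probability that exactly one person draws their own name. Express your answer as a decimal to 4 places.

0.3681

Choose which one is fixed: C(7,1) = 7 ways.
The remaining 6 must have no fixed point: D(6) = 265.
P = 7·265/5040 = 53/144 ≈ 0.3681.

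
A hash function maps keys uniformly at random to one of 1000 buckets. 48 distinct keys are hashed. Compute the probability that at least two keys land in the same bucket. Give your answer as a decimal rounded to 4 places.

0.6822

It's easier to compute the probability that all 48 are distinct.
P(all distinct) = 1000/1000 · 999/1000 · ··· · 953/1000 ≈ 0.3178.
So the probability of at least one match is 1 − 0.3178 = 0.6822.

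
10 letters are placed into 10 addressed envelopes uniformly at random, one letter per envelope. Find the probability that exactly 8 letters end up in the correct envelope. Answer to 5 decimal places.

0.00001

Choose which 8 of the 10 are fixed: C(10,8) = 45 ways.
The remaining 2 must have no fixed point: D(2) = 1.
P = 45·1/3628800 = 1/80640 ≈ 0.00001.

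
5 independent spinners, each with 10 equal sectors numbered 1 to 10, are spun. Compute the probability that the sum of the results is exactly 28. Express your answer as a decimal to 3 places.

0.060

There are 10^5 = 100000 equally likely outcomes.
The number of ordered 5-tuples from {1,…,10} summing to 28 is 6000.
P(sum = 28) = 6000/100000 = 3/50 ≈ 0.060.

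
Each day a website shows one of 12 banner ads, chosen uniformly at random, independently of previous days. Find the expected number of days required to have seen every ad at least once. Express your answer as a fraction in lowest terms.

86021/2310

After i distinct types are collected, each trial gives a new one with probability (12−i)/12, so the expected wait for the next new type is 12/(12−i).
E = 12/12 + 12/11 + 12/10 + 12/9 + 12/8 + 12/7 + 12/6 + 12/5 + 12/4 + 12/3 + 12/2 + 12/1 = 86021/2310.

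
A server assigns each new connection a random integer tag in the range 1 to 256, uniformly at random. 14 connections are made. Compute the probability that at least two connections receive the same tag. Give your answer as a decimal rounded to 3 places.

It's easier to compute the probability that all 14 are distinct.
P(all distinct) = 256/256 · 255/256 · ··· · 243/256 ≈ 0.696.
So the probability of at least one match is 1 − 0.696 = 0.304.

0.304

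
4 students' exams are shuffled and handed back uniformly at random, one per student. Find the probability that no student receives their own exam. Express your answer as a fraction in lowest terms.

This is the derangement probability: permutations of 4 with no fixed point.
D(4) = 4! · (1 − 1/1! + 1/2! − ··· + (−1)^4/4!) = 9.
P = 9/24 = 3/8.

3/8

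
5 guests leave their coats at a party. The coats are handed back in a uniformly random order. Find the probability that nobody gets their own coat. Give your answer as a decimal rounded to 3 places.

0.367

This is the derangement probability: permutations of 5 with no fixed point.
D(5) = 5! · (1 − 1/1! + 1/2! − ··· + (−1)^5/5!) = 44.
P = 44/120 = 11/30 ≈ 0.367.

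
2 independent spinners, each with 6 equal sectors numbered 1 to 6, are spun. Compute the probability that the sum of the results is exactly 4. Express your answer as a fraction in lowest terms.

1/12

There are 6^2 = 36 equally likely outcomes.
The number of ordered 2-tuples from {1,…,6} summing to 4 is 3.
P(sum = 4) = 3/36 = 1/12.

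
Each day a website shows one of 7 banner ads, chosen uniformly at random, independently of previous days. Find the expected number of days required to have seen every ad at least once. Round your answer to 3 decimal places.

18.150

After i distinct types are collected, each trial gives a new one with probability (7−i)/7, so the expected wait for the next new type is 7/(7−i).
E = 7/7 + 7/6 + 7/5 + 7/4 + 7/3 + 7/2 + 7/1 = 363/20 ≈ 18.150.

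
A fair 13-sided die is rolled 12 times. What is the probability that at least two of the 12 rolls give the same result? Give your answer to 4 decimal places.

0.9997

P(all 12 different) = 13/13 · 12/13 · ··· · 2/13 ≈ 0.0003.
P(at least two equal) = 1 − 0.0003 = 0.9997.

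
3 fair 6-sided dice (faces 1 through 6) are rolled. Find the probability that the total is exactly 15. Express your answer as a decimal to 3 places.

There are 6^3 = 216 equally likely outcomes.
The number of ordered 3-tuples from {1,…,6} summing to 15 is 10.
P(sum = 15) = 10/216 = 5/108 ≈ 0.046.

0.046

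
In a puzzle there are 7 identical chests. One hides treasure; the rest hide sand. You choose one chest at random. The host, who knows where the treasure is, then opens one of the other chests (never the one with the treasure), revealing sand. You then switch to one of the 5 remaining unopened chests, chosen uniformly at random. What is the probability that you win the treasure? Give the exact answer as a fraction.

6/35

Your original chest holds the treasure with probability 1/7, so the other 6 collectively hold it with probability 6/7.
The host can always find an empty chest to open, so this doesn't change that 6/7; it is now spread over the 5 remaining unopened chests.
P(win by switching) = (6/7) · (1/5) = 6/35.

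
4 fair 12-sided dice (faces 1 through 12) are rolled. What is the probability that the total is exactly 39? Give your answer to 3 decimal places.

0.011

There are 12^4 = 20736 equally likely outcomes.
The number of ordered 4-tuples from {1,…,12} summing to 39 is 220.
P(sum = 39) = 220/20736 = 55/5184 ≈ 0.011.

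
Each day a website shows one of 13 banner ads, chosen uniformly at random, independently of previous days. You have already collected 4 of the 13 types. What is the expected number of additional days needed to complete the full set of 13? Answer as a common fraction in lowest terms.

Starting from 4 distinct types, each trial gives a new one with probability (13−i)/13 when i types are held, so the wait for the next new type is 13/(13−i).
E = 13/9 + 13/8 + 13/7 + 13/6 + 13/5 + 13/4 + 13/3 + 13/2 + 13/1 = 92677/2520.

92677/2520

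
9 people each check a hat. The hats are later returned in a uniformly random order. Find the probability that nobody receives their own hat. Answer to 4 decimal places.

0.3679

This is the derangement probability: permutations of 9 with no fixed point.
D(9) = 9! · (1 − 1/1! + 1/2! − ··· + (−1)^9/9!) = 133496.
P = 133496/362880 = 16687/45360 ≈ 0.3679.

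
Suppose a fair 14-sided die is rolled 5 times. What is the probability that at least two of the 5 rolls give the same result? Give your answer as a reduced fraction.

2657/4802

P(all 5 different) = 14/14 · 13/14 · ··· · 10/14 = 2145/4802.
P(at least two equal) = 1 − 2145/4802 = 2657/4802.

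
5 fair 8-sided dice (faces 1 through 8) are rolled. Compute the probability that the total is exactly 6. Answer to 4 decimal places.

0.0002

There are 8^5 = 32768 equally likely outcomes.
The number of ordered 5-tuples from {1,…,8} summing to 6 is 5.
P(sum = 6) = 5/32768 ≈ 0.0002.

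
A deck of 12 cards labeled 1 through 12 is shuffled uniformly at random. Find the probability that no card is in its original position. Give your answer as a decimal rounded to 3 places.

This is the derangement probability: permutations of 12 with no fixed point.
D(12) = 12! · (1 − 1/1! + 1/2! − ··· + (−1)^12/12!) = 176214841.
P = 176214841/479001600 = 16019531/43545600 ≈ 0.368.

0.368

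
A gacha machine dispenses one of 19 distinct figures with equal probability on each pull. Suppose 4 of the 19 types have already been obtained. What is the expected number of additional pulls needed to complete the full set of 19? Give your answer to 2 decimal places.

63.05

Starting from 4 distinct types, each trial gives a new one with probability (19−i)/19 when i types are held, so the wait for the next new type is 19/(19−i).
E = 19/15 + 19/14 + 19/13 + 19/12 + 19/11 + 19/10 + 19/9 + 19/8 + 19/7 + 19/6 + 19/5 + 19/4 + 19/3 + 19/2 + 19/1 = 22719383/360360 ≈ 63.05.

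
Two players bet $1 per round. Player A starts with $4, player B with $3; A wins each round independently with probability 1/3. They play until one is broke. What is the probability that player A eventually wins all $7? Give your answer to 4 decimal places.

Let r = q/p = (2/3)/(1/3) = 2. The recurrence P(i) = p·P(i+1) + q·P(i−1) with P(0)=0, P(7)=1 gives P(i) = (1 − r^i)/(1 − r^7).
P(4) = (1 − (2)^4) / (1 − (2)^7) = 15/127 ≈ 0.1181.

0.1181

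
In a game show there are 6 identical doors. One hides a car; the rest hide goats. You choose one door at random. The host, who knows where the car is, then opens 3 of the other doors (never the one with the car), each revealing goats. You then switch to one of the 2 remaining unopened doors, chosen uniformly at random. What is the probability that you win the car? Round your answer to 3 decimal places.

Your original door holds the car with probability 1/6, so the other 5 collectively hold it with probability 5/6.
The host can always find 3 empty doors to open, so the reveals don't change that 5/6; it is now spread over the 2 remaining unopened doors.
P(win by switching) = (5/6) · (1/2) = 5/12 ≈ 0.417.

0.417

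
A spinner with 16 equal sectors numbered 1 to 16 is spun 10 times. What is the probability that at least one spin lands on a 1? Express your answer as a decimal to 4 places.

P(no spin lands on a 1) = (15/16)^10 ≈ 0.5245.
P(at least one) = 1 − 0.5245 = 0.4755.

0.4755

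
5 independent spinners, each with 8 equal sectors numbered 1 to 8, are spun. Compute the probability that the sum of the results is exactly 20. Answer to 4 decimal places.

There are 8^5 = 32768 equally likely outcomes.
The number of ordered 5-tuples from {1,…,8} summing to 20 is 2226.
P(sum = 20) = 2226/32768 = 1113/16384 ≈ 0.0679.

0.0679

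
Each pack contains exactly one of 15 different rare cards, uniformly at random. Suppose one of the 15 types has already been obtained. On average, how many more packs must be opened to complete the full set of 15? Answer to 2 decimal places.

Starting from 1 distinct type, each trial gives a new one with probability (15−i)/15 when i types are held, so the wait for the next new type is 15/(15−i).
E = 15/14 + 15/13 + 15/12 + 15/11 + 15/10 + 15/9 + 15/8 + 15/7 + 15/6 + 15/5 + 15/4 + 15/3 + 15/2 + 15/1 = 1171733/24024 ≈ 48.77.

48.77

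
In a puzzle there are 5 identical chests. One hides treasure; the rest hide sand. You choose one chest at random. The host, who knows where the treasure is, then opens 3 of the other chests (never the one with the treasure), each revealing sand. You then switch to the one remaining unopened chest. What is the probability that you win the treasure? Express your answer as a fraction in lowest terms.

4/5

Your original chest holds the treasure with probability 1/5, so the other 4 collectively hold it with probability 4/5.
The host can always find 3 empty chests to open, so the reveals don't change that 4/5; it is now spread over the 1 remaining unopened chest.
P(win by switching) = (4/5) · (1/1) = 4/5.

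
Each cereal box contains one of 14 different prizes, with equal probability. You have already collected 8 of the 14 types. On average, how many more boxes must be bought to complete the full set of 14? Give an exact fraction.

343/10

Starting from 8 distinct types, each trial gives a new one with probability (14−i)/14 when i types are held, so the wait for the next new type is 14/(14−i).
E = 14/6 + 14/5 + 14/4 + 14/3 + 14/2 + 14/1 = 343/10.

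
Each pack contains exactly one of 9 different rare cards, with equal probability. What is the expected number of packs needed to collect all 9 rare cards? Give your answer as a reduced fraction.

After i distinct types are collected, each trial gives a new one with probability (9−i)/9, so the expected wait for the next new type is 9/(9−i).
E = 9/9 + 9/8 + 9/7 + 9/6 + 9/5 + 9/4 + 9/3 + 9/2 + 9/1 = 7129/280.

7129/280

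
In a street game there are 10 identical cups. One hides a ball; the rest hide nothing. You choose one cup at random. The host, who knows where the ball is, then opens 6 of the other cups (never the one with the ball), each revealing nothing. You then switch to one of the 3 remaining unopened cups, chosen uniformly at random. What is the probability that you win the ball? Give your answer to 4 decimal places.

0.3000

Your original cup holds the ball with probability 1/10, so the other 9 collectively hold it with probability 9/10.
The host can always find 6 empty cups to open, so the reveals don't change that 9/10; it is now spread over the 3 remaining unopened cups.
P(win by switching) = (9/10) · (1/3) = 3/10 ≈ 0.3000.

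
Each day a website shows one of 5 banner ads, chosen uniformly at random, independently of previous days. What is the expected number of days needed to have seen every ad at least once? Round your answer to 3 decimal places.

11.417

After i distinct types are collected, each trial gives a new one with probability (5−i)/5, so the expected wait for the next new type is 5/(5−i).
E = 5/5 + 5/4 + 5/3 + 5/2 + 5/1 = 137/12 ≈ 11.417.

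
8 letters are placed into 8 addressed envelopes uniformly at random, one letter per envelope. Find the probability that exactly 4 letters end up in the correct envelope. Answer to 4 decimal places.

Choose which 4 of the 8 are fixed: C(8,4) = 70 ways.
The remaining 4 must have no fixed point: D(4) = 9.
P = 70·9/40320 = 1/64 ≈ 0.0156.

0.0156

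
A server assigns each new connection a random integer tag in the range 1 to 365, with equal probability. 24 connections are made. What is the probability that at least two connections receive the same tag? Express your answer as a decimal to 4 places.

0.5383

It's easier to compute the probability that all 24 are distinct.
P(all distinct) = 365/365 · 364/365 · ··· · 342/365 ≈ 0.4617.
So the probability of at least one match is 1 − 0.4617 = 0.5383.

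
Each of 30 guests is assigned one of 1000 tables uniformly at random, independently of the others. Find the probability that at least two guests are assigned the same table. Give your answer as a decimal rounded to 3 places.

It's easier to compute the probability that all 30 are distinct.
P(all distinct) = 1000/1000 · 999/1000 · ··· · 971/1000 ≈ 0.644.
So the probability of at least one match is 1 − 0.644 = 0.356.

0.356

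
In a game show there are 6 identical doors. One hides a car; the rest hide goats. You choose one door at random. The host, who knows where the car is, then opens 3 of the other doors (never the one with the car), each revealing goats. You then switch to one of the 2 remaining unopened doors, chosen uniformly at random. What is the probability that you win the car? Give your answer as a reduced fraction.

Your original door holds the car with probability 1/6, so the other 5 collectively hold it with probability 5/6.
The host can always find 3 empty doors to open, so the reveals don't change that 5/6; it is now spread over the 2 remaining unopened doors.
P(win by switching) = (5/6) · (1/2) = 5/12.

5/12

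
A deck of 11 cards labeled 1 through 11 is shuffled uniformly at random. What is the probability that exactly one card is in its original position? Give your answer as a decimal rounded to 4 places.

0.3679

Choose which one is fixed: C(11,1) = 11 ways.
The remaining 10 must have no fixed point: D(10) = 1334961.
P = 11·1334961/39916800 = 16481/44800 ≈ 0.3679.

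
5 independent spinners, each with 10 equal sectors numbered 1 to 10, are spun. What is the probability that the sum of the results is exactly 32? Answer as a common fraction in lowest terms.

121/2500

There are 10^5 = 100000 equally likely outcomes.
The number of ordered 5-tuples from {1,…,10} summing to 32 is 4840.
P(sum = 32) = 4840/100000 = 121/2500.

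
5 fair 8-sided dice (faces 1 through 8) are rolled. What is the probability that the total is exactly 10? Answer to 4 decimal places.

0.0038

There are 8^5 = 32768 equally likely outcomes.
The number of ordered 5-tuples from {1,…,8} summing to 10 is 126.
P(sum = 10) = 126/32768 = 63/16384 ≈ 0.0038.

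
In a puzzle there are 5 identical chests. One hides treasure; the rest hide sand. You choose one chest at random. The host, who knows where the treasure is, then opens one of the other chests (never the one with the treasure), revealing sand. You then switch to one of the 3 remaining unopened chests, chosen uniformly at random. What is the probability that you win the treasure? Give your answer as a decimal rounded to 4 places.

0.2667

Your original chest holds the treasure with probability 1/5, so the other 4 collectively hold it with probability 4/5.
The host can always find an empty chest to open, so this doesn't change that 4/5; it is now spread over the 3 remaining unopened chests.
P(win by switching) = (4/5) · (1/3) = 4/15 ≈ 0.2667.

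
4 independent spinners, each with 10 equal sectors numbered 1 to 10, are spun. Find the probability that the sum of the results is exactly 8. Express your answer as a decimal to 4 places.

There are 10^4 = 10000 equally likely outcomes.
The number of ordered 4-tuples from {1,…,10} summing to 8 is 35.
P(sum = 8) = 35/10000 = 7/2000 ≈ 0.0035.

0.0035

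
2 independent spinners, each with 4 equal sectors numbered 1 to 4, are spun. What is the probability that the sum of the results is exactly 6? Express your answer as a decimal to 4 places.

There are 4^2 = 16 equally likely outcomes.
The number of ordered 2-tuples from {1,…,4} summing to 6 is 3.
P(sum = 6) = 3/16 ≈ 0.1875.

0.1875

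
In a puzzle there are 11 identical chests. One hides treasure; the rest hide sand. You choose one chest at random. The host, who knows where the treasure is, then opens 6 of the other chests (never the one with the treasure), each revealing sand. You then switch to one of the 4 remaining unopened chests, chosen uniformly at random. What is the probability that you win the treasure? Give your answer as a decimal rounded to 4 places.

Your original chest holds the treasure with probability 1/11, so the other 10 collectively hold it with probability 10/11.
The host can always find 6 empty chests to open, so the reveals don't change that 10/11; it is now spread over the 4 remaining unopened chests.
P(win by switching) = (10/11) · (1/4) = 5/22 ≈ 0.2273.

0.2273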